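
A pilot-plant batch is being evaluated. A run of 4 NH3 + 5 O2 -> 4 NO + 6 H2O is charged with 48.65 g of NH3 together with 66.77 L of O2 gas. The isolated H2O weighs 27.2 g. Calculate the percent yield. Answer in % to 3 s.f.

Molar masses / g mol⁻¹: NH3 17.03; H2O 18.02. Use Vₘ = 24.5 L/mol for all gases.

46.2 %

n(NH3) = 48.65 / 17.03 = 2.857 mol
n(O2) = 66.77 / 24.5 = 2.725 mol
n/ν for NH3 = 2.857/4 = 0.7143
n/ν for O2 = 2.725/5 = 0.5450
Smallest n/ν is O2 → limiting reagent.
theoretical n(H2O) = (6/5) × 2.725 = 3.270 mol → 58.93 g
% yield = 27.2 / 58.93 × 100 = 46.16 %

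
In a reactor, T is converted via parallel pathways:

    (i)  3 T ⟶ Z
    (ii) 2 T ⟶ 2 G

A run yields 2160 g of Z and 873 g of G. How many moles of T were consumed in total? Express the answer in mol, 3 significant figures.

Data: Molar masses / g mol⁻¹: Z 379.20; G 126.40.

n(Z) = 2160 / 379.20 = 5.696 mol
n(G) = 873 / 126.40 = 6.907 mol
n(T) via (i) = (3/1)×5.696 = 17.09 mol
n(T) via (ii) = (2/2)×6.907 = 6.907 mol
total n(T) = 17.09 + 6.907 = 24.00 mol

24.0 mol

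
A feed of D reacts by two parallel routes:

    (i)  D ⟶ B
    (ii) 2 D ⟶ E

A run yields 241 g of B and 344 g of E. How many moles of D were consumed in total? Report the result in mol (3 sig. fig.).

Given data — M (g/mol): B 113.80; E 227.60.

5.14 mol

n(B) = 241 / 113.80 = 2.118 mol
n(E) = 344 / 227.60 = 1.511 mol
n(D) via (i) = (1/1)×2.118 = 2.118 mol
n(D) via (ii) = (2/1)×1.511 = 3.022 mol
total n(D) = 2.118 + 3.022 = 5.140 mol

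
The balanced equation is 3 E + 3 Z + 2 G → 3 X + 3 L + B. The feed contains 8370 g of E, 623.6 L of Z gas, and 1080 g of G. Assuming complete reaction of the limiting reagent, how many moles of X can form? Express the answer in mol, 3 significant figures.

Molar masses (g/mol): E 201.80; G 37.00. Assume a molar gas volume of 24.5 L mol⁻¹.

n(E) = 8370 / 201.80 = 41.48 mol
n(Z) = 623.6 / 24.5 = 25.45 mol
n(G) = 1080 / 37.00 = 29.19 mol
n/ν → E: 13.83, Z: 8.483, G: 14.60; Z is limiting.
n(X) = (3/3) × 25.45 = 25.45 mol

25.5 mol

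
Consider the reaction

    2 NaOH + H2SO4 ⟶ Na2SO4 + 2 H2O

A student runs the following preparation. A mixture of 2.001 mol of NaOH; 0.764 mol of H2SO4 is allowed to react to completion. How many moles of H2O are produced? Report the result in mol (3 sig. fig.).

1.53 mol

n(NaOH) = 2.001 mol
n(H2SO4) = 0.7640 mol
n/ν → NaOH: 1.001, H2SO4: 0.7640; H2SO4 is limiting.
n(H2O) = (2/1) × 0.7640 = 1.528 mol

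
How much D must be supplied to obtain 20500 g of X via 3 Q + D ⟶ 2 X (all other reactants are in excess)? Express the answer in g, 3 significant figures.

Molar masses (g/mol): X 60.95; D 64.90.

n(X) = 20500 / 60.95 = 336.3 mol
n(D) = (1/2) × 336.3 = 168.2 mol
mass = 168.2 × 64.90 = 10920 g

10900 g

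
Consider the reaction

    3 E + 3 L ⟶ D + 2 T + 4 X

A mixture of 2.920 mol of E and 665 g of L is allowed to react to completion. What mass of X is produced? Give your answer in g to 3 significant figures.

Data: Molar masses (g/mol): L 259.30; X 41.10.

n(E) = 2.920 mol
n(L) = 665.0 / 259.30 = 2.565 mol
n/ν for E = 2.920/3 = 0.9733
n/ν for L = 2.565/3 = 0.8550
Smallest n/ν is L → limiting reagent.
n(X) = (4/3) × 2.565 = 3.420 mol
mass = 3.420 × 41.10 = 140.6 g

141 g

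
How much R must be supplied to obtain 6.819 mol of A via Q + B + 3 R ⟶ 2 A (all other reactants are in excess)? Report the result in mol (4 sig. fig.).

n(A) = 6.819 mol
n(R) = (3/2) × 6.819 = 10.23 mol

10.23 mol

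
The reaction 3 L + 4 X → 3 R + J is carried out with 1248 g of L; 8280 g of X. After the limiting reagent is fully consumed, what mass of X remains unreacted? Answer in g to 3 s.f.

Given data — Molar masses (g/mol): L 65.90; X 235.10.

2340 g

n(L) = 1248 / 65.90 = 18.94 mol
n(X) = 8280 / 235.10 = 35.22 mol
n/ν for L = 18.94/3 = 6.313
n/ν for X = 35.22/4 = 8.805
Smallest n/ν is L → limiting reagent.
X consumed = (4/3) × 18.94 = 25.25 mol
X remaining = 35.22 − 25.25 = 9.970 mol
mass = 9.970 × 235.10 = 2344 g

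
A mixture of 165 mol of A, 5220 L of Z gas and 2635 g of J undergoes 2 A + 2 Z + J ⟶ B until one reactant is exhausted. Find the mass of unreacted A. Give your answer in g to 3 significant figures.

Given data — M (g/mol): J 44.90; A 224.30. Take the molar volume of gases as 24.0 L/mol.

10700 g

n(A) = 165.0 mol
n(Z) = 5220 / 24.0 = 217.5 mol
n(J) = 2635 / 44.90 = 58.69 mol
n/ν → A: 82.50, Z: 108.8, J: 58.69; J is limiting.
A consumed = (2/1) × 58.69 = 117.4 mol
A remaining = 165.0 − 117.4 = 47.60 mol
mass = 47.60 × 224.30 = 10680 g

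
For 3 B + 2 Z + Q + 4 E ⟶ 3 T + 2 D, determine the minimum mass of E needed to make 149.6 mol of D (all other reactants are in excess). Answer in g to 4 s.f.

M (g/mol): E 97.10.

n(D) = 149.6 mol
n(E) = (4/2) × 149.6 = 299.2 mol
mass = 299.2 × 97.10 = 29050 g

29050 g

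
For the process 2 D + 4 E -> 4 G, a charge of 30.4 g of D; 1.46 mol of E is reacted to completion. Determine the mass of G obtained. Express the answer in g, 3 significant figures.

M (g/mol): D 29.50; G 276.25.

403 g

n(D) = 30.40 / 29.50 = 1.031 mol
n(E) = 1.460 mol
n/ν → D: 0.5155, E: 0.3650; E is limiting.
n(G) = (4/4) × 1.460 = 1.460 mol
mass = 1.460 × 276.25 = 403.3 g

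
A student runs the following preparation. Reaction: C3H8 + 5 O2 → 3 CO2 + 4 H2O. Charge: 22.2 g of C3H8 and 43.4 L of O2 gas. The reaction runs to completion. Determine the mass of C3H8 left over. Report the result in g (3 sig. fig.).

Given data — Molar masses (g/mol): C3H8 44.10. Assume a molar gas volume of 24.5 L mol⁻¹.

n(C3H8) = 22.20 / 44.10 = 0.5034 mol
n(O2) = 43.40 / 24.5 = 1.771 mol
n/ν for C3H8 = 0.5034/1 = 0.5034
n/ν for O2 = 1.771/5 = 0.3542
Smallest n/ν is O2 → limiting reagent.
C3H8 consumed = (1/5) × 1.771 = 0.3542 mol
C3H8 remaining = 0.5034 − 0.3542 = 0.1492 mol
mass = 0.1492 × 44.10 = 6.580 g

6.58 g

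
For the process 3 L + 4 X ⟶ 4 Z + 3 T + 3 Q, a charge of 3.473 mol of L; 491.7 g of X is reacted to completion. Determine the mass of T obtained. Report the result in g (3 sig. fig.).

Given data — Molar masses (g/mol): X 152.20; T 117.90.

286 g

n(L) = 3.473 mol
n(X) = 491.7 / 152.20 = 3.231 mol
n/ν for L = 3.473/3 = 1.158
n/ν for X = 3.231/4 = 0.8078
Smallest n/ν is X → limiting reagent.
n(T) = (3/4) × 3.231 = 2.423 mol
mass = 2.423 × 117.90 = 285.7 g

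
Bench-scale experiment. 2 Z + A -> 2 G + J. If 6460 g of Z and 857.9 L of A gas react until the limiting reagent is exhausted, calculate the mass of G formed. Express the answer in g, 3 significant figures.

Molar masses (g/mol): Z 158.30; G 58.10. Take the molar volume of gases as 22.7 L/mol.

2370 g

n(Z) = 6460 / 158.30 = 40.81 mol
n(A) = 857.9 / 22.7 = 37.79 mol
n/ν → Z: 20.41, A: 37.79; Z is limiting.
n(G) = (2/2) × 40.81 = 40.81 mol
mass = 40.81 × 58.10 = 2371 g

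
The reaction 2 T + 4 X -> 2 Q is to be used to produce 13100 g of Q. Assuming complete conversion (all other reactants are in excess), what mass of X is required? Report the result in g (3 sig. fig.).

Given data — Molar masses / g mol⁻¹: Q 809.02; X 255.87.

8290 g

n(Q) = 13100 / 809.02 = 16.19 mol
n(X) = (4/2) × 16.19 = 32.38 mol
mass = 32.38 × 255.87 = 8285 g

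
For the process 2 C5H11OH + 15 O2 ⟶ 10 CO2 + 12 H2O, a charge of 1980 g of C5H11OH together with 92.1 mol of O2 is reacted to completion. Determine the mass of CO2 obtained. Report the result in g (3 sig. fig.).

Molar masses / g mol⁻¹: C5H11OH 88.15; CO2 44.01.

n(C5H11OH) = 1980 / 88.15 = 22.46 mol
n(O2) = 92.10 mol
n/ν → C5H11OH: 11.23, O2: 6.140; O2 is limiting.
n(CO2) = (10/15) × 92.10 = 61.40 mol
mass = 61.40 × 44.01 = 2702 g

2700 g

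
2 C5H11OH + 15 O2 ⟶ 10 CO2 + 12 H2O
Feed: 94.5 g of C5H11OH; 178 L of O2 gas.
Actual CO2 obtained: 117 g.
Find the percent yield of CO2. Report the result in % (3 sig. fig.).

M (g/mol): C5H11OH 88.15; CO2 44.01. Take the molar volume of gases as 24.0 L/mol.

n(C5H11OH) = 94.50 / 88.15 = 1.072 mol
n(O2) = 178.0 / 24.0 = 7.417 mol
n/ν → C5H11OH: 0.5360, O2: 0.4945; O2 is limiting.
theoretical n(CO2) = (10/15) × 7.417 = 4.945 mol → 217.6 g
% yield = 117 / 217.6 × 100 = 53.77 %

53.8 %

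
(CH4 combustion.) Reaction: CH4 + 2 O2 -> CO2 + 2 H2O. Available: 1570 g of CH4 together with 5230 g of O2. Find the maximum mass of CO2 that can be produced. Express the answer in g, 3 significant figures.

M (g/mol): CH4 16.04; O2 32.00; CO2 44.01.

n(CH4) = 1570 / 16.04 = 97.88 mol
n(O2) = 5230 / 32.00 = 163.4 mol
n/ν for CH4 = 97.88/1 = 97.88
n/ν for O2 = 163.4/2 = 81.70
Smallest n/ν is O2 → limiting reagent.
n(CO2) = (1/2) × 163.4 = 81.70 mol
mass = 81.70 × 44.01 = 3596 g

3600 g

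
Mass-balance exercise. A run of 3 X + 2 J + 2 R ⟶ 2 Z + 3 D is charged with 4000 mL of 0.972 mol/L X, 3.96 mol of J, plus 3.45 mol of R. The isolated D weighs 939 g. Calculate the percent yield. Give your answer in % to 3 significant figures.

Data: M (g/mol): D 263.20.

91.8 %

n(X) = 0.972 × 4000/1000 = 3.888 mol
n(J) = 3.960 mol
n(R) = 3.450 mol
n/ν for X = 3.888/3 = 1.296
n/ν for J = 3.960/2 = 1.980
n/ν for R = 3.450/2 = 1.725
Smallest n/ν is X → limiting reagent.
theoretical n(D) = (3/3) × 3.888 = 3.888 mol → 1023 g
% yield = 939 / 1023 × 100 = 91.79 %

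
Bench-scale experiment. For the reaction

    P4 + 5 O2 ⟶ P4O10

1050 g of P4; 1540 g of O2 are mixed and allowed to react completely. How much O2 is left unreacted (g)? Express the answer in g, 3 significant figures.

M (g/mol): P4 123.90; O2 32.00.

n(P4) = 1050 / 123.90 = 8.475 mol
n(O2) = 1540 / 32.00 = 48.13 mol
n/ν for P4 = 8.475/1 = 8.475
n/ν for O2 = 48.13/5 = 9.626
Smallest n/ν is P4 → limiting reagent.
O2 consumed = (5/1) × 8.475 = 42.38 mol
O2 remaining = 48.13 − 42.38 = 5.750 mol
mass = 5.750 × 32.00 = 184.0 g

184 g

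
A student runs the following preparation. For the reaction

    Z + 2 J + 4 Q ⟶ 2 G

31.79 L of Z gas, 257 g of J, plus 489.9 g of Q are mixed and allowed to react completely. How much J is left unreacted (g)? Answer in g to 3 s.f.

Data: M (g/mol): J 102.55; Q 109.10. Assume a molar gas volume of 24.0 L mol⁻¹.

26.8 g

n(Z) = 31.79 / 24.0 = 1.325 mol
n(J) = 257.0 / 102.55 = 2.506 mol
n(Q) = 489.9 / 109.10 = 4.490 mol
n/ν for Z = 1.325/1 = 1.325
n/ν for J = 2.506/2 = 1.253
n/ν for Q = 4.490/4 = 1.123
Smallest n/ν is Q → limiting reagent.
J consumed = (2/4) × 4.490 = 2.245 mol
J remaining = 2.506 − 2.245 = 0.2610 mol
mass = 0.2610 × 102.55 = 26.77 g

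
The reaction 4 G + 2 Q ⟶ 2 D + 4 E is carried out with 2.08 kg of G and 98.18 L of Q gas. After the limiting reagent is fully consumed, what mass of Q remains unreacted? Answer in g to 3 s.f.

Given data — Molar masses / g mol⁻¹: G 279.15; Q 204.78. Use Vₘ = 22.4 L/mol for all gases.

n(G) = 2.080×1000 / 279.15 = 7.451 mol
n(Q) = 98.18 / 22.4 = 4.383 mol
n/ν for G = 7.451/4 = 1.863
n/ν for Q = 4.383/2 = 2.192
Smallest n/ν is G → limiting reagent.
Q consumed = (2/4) × 7.451 = 3.726 mol
Q remaining = 4.383 − 3.726 = 0.6570 mol
mass = 0.6570 × 204.78 = 134.5 g

135 g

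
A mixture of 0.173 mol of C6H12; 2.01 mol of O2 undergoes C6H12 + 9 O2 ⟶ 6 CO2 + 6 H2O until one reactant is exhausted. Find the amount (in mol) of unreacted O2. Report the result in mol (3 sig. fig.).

0.453 mol

n(C6H12) = 0.1730 mol
n(O2) = 2.010 mol
n/ν for C6H12 = 0.1730/1 = 0.1730
n/ν for O2 = 2.010/9 = 0.2233
Smallest n/ν is C6H12 → limiting reagent.
O2 consumed = (9/1) × 0.1730 = 1.557 mol
O2 remaining = 2.010 − 1.557 = 0.4530 mol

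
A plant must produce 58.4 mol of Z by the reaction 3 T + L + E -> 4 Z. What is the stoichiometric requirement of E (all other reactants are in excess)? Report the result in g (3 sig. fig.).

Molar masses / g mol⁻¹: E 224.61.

3280 g

n(Z) = 58.40 mol
n(E) = (1/4) × 58.40 = 14.60 mol
mass = 14.60 × 224.61 = 3279 g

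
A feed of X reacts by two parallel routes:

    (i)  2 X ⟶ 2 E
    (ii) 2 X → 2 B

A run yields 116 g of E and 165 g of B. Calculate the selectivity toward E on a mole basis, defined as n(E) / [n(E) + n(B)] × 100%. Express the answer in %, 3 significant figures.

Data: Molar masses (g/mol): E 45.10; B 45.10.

41.3 %

n(E) = 116 / 45.10 = 2.572 mol
n(B) = 165 / 45.10 = 3.659 mol
selectivity = 2.572/(2.572+3.659) × 100 = 41.28 %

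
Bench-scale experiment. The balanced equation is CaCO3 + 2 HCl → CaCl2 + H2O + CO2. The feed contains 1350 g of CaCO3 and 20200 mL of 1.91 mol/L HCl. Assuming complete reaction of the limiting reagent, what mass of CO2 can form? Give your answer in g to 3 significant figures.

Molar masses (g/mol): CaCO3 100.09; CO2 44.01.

n(CaCO3) = 1350 / 100.09 = 13.49 mol
n(HCl) = 1.91 × 20200/1000 = 38.58 mol
n/ν for CaCO3 = 13.49/1 = 13.49
n/ν for HCl = 38.58/2 = 19.29
Smallest n/ν is CaCO3 → limiting reagent.
n(CO2) = (1/1) × 13.49 = 13.49 mol
mass = 13.49 × 44.01 = 593.7 g

594 g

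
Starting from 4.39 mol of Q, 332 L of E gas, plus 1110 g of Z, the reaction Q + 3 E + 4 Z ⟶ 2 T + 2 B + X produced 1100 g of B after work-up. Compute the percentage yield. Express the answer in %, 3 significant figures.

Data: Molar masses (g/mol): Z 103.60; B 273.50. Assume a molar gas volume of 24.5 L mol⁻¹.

75.1 %

n(Q) = 4.390 mol
n(E) = 332.0 / 24.5 = 13.55 mol
n(Z) = 1110 / 103.60 = 10.71 mol
n/ν for Q = 4.390/1 = 4.390
n/ν for E = 13.55/3 = 4.517
n/ν for Z = 10.71/4 = 2.678
Smallest n/ν is Z → limiting reagent.
theoretical n(B) = (2/4) × 10.71 = 5.355 mol → 1465 g
% yield = 1100 / 1465 × 100 = 75.09 %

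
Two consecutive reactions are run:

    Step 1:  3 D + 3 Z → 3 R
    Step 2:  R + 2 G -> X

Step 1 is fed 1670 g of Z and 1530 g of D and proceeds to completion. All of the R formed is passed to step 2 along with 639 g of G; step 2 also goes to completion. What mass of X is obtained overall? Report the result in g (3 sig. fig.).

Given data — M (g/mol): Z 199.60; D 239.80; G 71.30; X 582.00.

2610 g

Step 1:
n(Z) = 1670 / 199.60 = 8.367 mol
n(D) = 1530 / 239.80 = 6.380 mol
n/ν for Z = 8.367/3 = 2.789
n/ν for D = 6.380/3 = 2.127
Smallest n/ν is D → limiting reagent.
n(R) produced = (3/3) × 6.380 = 6.380 mol
Step 2:
n(R) available = 6.380 mol
n(G) = 639.0 / 71.30 = 8.962 mol
n/ν for R = 6.380/1 = 6.380
n/ν for G = 8.962/2 = 4.481
Smallest n/ν is G → limiting reagent.
n(X) = (1/2) × 8.962 = 4.481 mol
mass = 4.481 × 582.00 = 2608 g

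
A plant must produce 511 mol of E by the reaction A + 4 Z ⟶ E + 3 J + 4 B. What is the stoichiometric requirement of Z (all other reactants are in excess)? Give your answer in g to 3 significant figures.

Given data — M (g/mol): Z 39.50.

80700 g

n(E) = 511.0 mol
n(Z) = (4/1) × 511.0 = 2044 mol
mass = 2044 × 39.50 = 80740 g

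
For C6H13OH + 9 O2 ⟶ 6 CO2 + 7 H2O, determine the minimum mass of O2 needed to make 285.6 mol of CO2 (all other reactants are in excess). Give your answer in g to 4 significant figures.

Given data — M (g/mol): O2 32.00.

13710 g

n(CO2) = 285.6 mol
n(O2) = (9/6) × 285.6 = 428.4 mol
mass = 428.4 × 32.00 = 13710 g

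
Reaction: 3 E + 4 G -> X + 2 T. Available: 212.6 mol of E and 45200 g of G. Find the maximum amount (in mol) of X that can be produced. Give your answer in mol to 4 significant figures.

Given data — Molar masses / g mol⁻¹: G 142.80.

n(E) = 212.6 mol
n(G) = 45200 / 142.80 = 316.5 mol
n/ν → E: 70.87, G: 79.13; E is limiting.
n(X) = (1/3) × 212.6 = 70.87 mol

70.87 mol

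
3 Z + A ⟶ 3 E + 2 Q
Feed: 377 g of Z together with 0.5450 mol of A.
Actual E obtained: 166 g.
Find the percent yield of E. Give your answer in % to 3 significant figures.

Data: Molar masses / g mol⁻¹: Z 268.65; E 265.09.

44.6 %

n(Z) = 377.0 / 268.65 = 1.403 mol
n(A) = 0.5450 mol
n/ν for Z = 1.403/3 = 0.4677
n/ν for A = 0.5450/1 = 0.5450
Smallest n/ν is Z → limiting reagent.
theoretical n(E) = (3/3) × 1.403 = 1.403 mol → 371.9 g
% yield = 166 / 371.9 × 100 = 44.64 %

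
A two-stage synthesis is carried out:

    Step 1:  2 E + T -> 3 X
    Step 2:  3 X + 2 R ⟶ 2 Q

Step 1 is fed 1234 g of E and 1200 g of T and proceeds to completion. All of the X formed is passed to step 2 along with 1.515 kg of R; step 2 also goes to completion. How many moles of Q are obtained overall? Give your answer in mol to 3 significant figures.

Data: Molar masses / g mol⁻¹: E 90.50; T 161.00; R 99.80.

13.6 mol

Step 1:
n(E) = 1234 / 90.50 = 13.64 mol
n(T) = 1200 / 161.00 = 7.453 mol
n/ν for E = 13.64/2 = 6.820
n/ν for T = 7.453/1 = 7.453
Smallest n/ν is E → limiting reagent.
n(X) produced = (3/2) × 13.64 = 20.46 mol
Step 2:
n(X) available = 20.46 mol
n(R) = 1.515×1000 / 99.80 = 15.18 mol
n/ν for X = 20.46/3 = 6.820
n/ν for R = 15.18/2 = 7.590
Smallest n/ν is X → limiting reagent.
n(Q) = (2/3) × 20.46 = 13.64 mol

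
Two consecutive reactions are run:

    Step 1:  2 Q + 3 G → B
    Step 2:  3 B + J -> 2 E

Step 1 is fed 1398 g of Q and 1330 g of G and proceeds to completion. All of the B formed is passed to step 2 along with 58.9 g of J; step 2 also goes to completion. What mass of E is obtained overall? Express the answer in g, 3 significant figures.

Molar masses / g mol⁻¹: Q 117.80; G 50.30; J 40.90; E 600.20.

Step 1:
n(Q) = 1398 / 117.80 = 11.87 mol
n(G) = 1330 / 50.30 = 26.44 mol
n/ν for Q = 11.87/2 = 5.935
n/ν for G = 26.44/3 = 8.813
Smallest n/ν is Q → limiting reagent.
n(B) produced = (1/2) × 11.87 = 5.935 mol
Step 2:
n(B) available = 5.935 mol
n(J) = 58.90 / 40.90 = 1.440 mol
n/ν for B = 5.935/3 = 1.978
n/ν for J = 1.440/1 = 1.440
Smallest n/ν is J → limiting reagent.
n(E) = (2/1) × 1.440 = 2.880 mol
mass = 2.880 × 600.20 = 1729 g

1730 g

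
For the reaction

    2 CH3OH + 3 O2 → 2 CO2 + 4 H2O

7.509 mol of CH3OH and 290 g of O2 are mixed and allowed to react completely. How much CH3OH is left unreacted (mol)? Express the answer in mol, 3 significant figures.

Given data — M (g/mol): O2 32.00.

1.47 mol

n(CH3OH) = 7.509 mol
n(O2) = 290.0 / 32.00 = 9.063 mol
n/ν → CH3OH: 3.755, O2: 3.021; O2 is limiting.
CH3OH consumed = (2/3) × 9.063 = 6.042 mol
CH3OH remaining = 7.509 − 6.042 = 1.467 mol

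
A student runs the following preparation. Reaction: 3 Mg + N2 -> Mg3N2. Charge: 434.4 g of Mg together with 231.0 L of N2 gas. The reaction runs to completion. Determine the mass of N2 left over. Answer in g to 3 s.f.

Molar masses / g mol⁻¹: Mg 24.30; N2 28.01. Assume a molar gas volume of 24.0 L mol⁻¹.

n(Mg) = 434.4 / 24.30 = 17.88 mol
n(N2) = 231.0 / 24.0 = 9.625 mol
n/ν → Mg: 5.960, N2: 9.625; Mg is limiting.
N2 consumed = (1/3) × 17.88 = 5.960 mol
N2 remaining = 9.625 − 5.960 = 3.665 mol
mass = 3.665 × 28.01 = 102.7 g

103 g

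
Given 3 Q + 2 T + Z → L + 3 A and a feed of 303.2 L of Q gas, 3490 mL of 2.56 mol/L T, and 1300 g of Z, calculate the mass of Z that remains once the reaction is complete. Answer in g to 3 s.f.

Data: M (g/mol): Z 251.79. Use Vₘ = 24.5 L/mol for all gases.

261 g

n(Q) = 303.2 / 24.5 = 12.38 mol
n(T) = 2.56 × 3490/1000 = 8.934 mol
n(Z) = 1300 / 251.79 = 5.163 mol
n/ν for Q = 12.38/3 = 4.127
n/ν for T = 8.934/2 = 4.467
n/ν for Z = 5.163/1 = 5.163
Smallest n/ν is Q → limiting reagent.
Z consumed = (1/3) × 12.38 = 4.127 mol
Z remaining = 5.163 − 4.127 = 1.036 mol
mass = 1.036 × 251.79 = 260.9 g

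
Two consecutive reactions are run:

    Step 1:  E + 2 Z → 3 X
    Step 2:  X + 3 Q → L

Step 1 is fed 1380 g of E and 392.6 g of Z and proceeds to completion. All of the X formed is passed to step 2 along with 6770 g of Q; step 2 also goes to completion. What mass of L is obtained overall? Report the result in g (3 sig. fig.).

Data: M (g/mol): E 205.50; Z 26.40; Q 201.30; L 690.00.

Step 1:
n(E) = 1380 / 205.50 = 6.715 mol
n(Z) = 392.6 / 26.40 = 14.87 mol
n/ν for E = 6.715/1 = 6.715
n/ν for Z = 14.87/2 = 7.435
Smallest n/ν is E → limiting reagent.
n(X) produced = (3/1) × 6.715 = 20.15 mol
Step 2:
n(X) available = 20.15 mol
n(Q) = 6770 / 201.30 = 33.63 mol
n/ν for X = 20.15/1 = 20.15
n/ν for Q = 33.63/3 = 11.21
Smallest n/ν is Q → limiting reagent.
n(L) = (1/3) × 33.63 = 11.21 mol
mass = 11.21 × 690.00 = 7735 g

7740 g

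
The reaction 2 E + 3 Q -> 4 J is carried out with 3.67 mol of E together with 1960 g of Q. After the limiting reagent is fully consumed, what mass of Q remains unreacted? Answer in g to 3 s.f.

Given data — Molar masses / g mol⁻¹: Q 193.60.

894 g

n(E) = 3.670 mol
n(Q) = 1960 / 193.60 = 10.12 mol
n/ν for E = 3.670/2 = 1.835
n/ν for Q = 10.12/3 = 3.373
Smallest n/ν is E → limiting reagent.
Q consumed = (3/2) × 3.670 = 5.505 mol
Q remaining = 10.12 − 5.505 = 4.615 mol
mass = 4.615 × 193.60 = 893.5 g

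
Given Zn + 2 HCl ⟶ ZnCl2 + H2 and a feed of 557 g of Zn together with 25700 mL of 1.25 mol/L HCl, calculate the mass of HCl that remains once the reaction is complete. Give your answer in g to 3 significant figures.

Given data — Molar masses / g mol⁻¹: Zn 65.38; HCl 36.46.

550 g

n(Zn) = 557.0 / 65.38 = 8.519 mol
n(HCl) = 1.25 × 25700/1000 = 32.13 mol
n/ν for Zn = 8.519/1 = 8.519
n/ν for HCl = 32.13/2 = 16.07
Smallest n/ν is Zn → limiting reagent.
HCl consumed = (2/1) × 8.519 = 17.04 mol
HCl remaining = 32.13 − 17.04 = 15.09 mol
mass = 15.09 × 36.46 = 550.2 g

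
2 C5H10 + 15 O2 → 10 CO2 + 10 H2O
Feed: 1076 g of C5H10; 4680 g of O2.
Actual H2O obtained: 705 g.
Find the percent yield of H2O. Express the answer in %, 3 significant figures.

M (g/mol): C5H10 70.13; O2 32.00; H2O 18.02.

n(C5H10) = 1076 / 70.13 = 15.34 mol
n(O2) = 4680 / 32.00 = 146.3 mol
n/ν for C5H10 = 15.34/2 = 7.670
n/ν for O2 = 146.3/15 = 9.753
Smallest n/ν is C5H10 → limiting reagent.
theoretical n(H2O) = (10/2) × 15.34 = 76.70 mol → 1382 g
% yield = 705 / 1382 × 100 = 51.01 %

51.0 %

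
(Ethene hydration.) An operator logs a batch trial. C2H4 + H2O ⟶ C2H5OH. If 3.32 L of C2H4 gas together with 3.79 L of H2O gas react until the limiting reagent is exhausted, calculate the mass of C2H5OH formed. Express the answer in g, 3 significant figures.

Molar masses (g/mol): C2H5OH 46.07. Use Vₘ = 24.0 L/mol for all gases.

n(C2H4) = 3.320 / 24.0 = 0.1383 mol
n(H2O) = 3.790 / 24.0 = 0.1579 mol
n/ν → C2H4: 0.1383, H2O: 0.1579; C2H4 is limiting.
n(C2H5OH) = (1/1) × 0.1383 = 0.1383 mol
mass = 0.1383 × 46.07 = 6.371 g

6.37 g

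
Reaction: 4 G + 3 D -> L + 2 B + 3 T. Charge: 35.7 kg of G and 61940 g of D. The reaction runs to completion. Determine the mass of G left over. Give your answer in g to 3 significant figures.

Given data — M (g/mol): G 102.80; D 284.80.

5890 g

n(G) = 35.70×1000 / 102.80 = 347.3 mol
n(D) = 61940 / 284.80 = 217.5 mol
n/ν for G = 347.3/4 = 86.83
n/ν for D = 217.5/3 = 72.50
Smallest n/ν is D → limiting reagent.
G consumed = (4/3) × 217.5 = 290.0 mol
G remaining = 347.3 − 290.0 = 57.30 mol
mass = 57.30 × 102.80 = 5890 g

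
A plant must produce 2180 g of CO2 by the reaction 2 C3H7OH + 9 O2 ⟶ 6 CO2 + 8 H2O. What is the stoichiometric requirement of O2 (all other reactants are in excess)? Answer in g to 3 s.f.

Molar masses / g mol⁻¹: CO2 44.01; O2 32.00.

n(CO2) = 2180 / 44.01 = 49.53 mol
n(O2) = (9/6) × 49.53 = 74.30 mol
mass = 74.30 × 32.00 = 2378 g

2380 g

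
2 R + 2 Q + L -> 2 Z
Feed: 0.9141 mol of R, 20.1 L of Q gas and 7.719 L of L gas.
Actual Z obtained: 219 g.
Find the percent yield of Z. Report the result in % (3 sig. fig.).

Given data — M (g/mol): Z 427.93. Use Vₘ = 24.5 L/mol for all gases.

81.2 %

n(R) = 0.9141 mol
n(Q) = 20.10 / 24.5 = 0.8204 mol
n(L) = 7.719 / 24.5 = 0.3151 mol
n/ν → R: 0.4571, Q: 0.4102, L: 0.3151; L is limiting.
theoretical n(Z) = (2/1) × 0.3151 = 0.6302 mol → 269.7 g
% yield = 219 / 269.7 × 100 = 81.20 %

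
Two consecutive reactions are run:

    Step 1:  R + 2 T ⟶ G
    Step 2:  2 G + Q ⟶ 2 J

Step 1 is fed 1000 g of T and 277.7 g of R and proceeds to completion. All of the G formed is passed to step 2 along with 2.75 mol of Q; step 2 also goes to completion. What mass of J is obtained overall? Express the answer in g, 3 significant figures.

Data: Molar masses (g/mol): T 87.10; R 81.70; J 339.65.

Step 1:
n(T) = 1000 / 87.10 = 11.48 mol
n(R) = 277.7 / 81.70 = 3.399 mol
n/ν for T = 11.48/2 = 5.740
n/ν for R = 3.399/1 = 3.399
Smallest n/ν is R → limiting reagent.
n(G) produced = (1/1) × 3.399 = 3.399 mol
Step 2:
n(G) available = 3.399 mol
n(Q) = 2.750 mol
n/ν for G = 3.399/2 = 1.700
n/ν for Q = 2.750/1 = 2.750
Smallest n/ν is G → limiting reagent.
n(J) = (2/2) × 3.399 = 3.399 mol
mass = 3.399 × 339.65 = 1154 g

1150 g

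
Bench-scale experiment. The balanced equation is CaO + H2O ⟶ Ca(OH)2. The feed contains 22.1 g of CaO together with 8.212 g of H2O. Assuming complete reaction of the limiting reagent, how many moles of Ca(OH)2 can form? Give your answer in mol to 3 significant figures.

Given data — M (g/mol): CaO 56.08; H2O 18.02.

0.394 mol

n(CaO) = 22.10 / 56.08 = 0.3941 mol
n(H2O) = 8.212 / 18.02 = 0.4557 mol
n/ν for CaO = 0.3941/1 = 0.3941
n/ν for H2O = 0.4557/1 = 0.4557
Smallest n/ν is CaO → limiting reagent.
n(Ca(OH)2) = (1/1) × 0.3941 = 0.3941 mol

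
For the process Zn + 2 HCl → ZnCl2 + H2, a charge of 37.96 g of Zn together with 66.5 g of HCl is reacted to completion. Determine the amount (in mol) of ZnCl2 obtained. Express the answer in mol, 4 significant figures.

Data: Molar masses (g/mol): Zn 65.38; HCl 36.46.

n(Zn) = 37.96 / 65.38 = 0.5806 mol
n(HCl) = 66.50 / 36.46 = 1.824 mol
n/ν for Zn = 0.5806/1 = 0.5806
n/ν for HCl = 1.824/2 = 0.9120
Smallest n/ν is Zn → limiting reagent.
n(ZnCl2) = (1/1) × 0.5806 = 0.5806 mol

0.5806 mol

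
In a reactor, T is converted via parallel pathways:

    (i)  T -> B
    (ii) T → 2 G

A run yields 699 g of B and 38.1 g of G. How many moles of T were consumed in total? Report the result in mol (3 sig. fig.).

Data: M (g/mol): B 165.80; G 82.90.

4.45 mol

n(B) = 699 / 165.80 = 4.216 mol
n(G) = 38.1 / 82.90 = 0.4596 mol
n(T) via (i) = (1/1)×4.216 = 4.216 mol
n(T) via (ii) = (1/2)×0.4596 = 0.2298 mol
total n(T) = 4.216 + 0.2298 = 4.446 mol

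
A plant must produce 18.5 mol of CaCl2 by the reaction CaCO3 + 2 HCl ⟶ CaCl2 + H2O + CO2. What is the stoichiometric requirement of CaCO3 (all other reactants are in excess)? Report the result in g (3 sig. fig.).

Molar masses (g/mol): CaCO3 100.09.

n(CaCl2) = 18.50 mol
n(CaCO3) = (1/1) × 18.50 = 18.50 mol
mass = 18.50 × 100.09 = 1852 g

1850 g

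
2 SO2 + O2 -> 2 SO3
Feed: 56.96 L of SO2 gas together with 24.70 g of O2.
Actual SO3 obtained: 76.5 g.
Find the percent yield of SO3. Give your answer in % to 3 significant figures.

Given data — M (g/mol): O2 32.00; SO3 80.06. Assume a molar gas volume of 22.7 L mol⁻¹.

61.9 %

n(SO2) = 56.96 / 22.7 = 2.509 mol
n(O2) = 24.70 / 32.00 = 0.7719 mol
n/ν for SO2 = 2.509/2 = 1.255
n/ν for O2 = 0.7719/1 = 0.7719
Smallest n/ν is O2 → limiting reagent.
theoretical n(SO3) = (2/1) × 0.7719 = 1.544 mol → 123.6 g
% yield = 76.5 / 123.6 × 100 = 61.89 %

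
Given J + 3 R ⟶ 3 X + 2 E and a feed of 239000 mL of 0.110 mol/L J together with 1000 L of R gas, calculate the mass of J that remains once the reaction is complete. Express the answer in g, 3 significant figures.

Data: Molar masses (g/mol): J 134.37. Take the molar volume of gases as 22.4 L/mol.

n(J) = 0.110 × 239000/1000 = 26.29 mol
n(R) = 1000 / 22.4 = 44.64 mol
n/ν for J = 26.29/1 = 26.29
n/ν for R = 44.64/3 = 14.88
Smallest n/ν is R → limiting reagent.
J consumed = (1/3) × 44.64 = 14.88 mol
J remaining = 26.29 − 14.88 = 11.41 mol
mass = 11.41 × 134.37 = 1533 g

1530 g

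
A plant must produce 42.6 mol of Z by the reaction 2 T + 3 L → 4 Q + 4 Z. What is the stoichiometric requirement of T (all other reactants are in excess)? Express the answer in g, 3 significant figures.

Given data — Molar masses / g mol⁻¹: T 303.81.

6470 g

n(Z) = 42.60 mol
n(T) = (2/4) × 42.60 = 21.30 mol
mass = 21.30 × 303.81 = 6471 g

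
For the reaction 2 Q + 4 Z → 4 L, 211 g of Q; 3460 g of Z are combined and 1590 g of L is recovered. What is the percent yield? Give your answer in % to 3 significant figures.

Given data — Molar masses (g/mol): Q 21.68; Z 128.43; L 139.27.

58.7 %

n(Q) = 211.0 / 21.68 = 9.732 mol
n(Z) = 3460 / 128.43 = 26.94 mol
n/ν for Q = 9.732/2 = 4.866
n/ν for Z = 26.94/4 = 6.735
Smallest n/ν is Q → limiting reagent.
theoretical n(L) = (4/2) × 9.732 = 19.46 mol → 2710 g
% yield = 1590 / 2710 × 100 = 58.67 %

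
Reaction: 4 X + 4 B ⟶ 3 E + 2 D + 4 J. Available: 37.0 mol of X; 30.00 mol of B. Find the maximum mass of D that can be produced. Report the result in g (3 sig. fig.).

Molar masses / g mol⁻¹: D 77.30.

n(X) = 37.00 mol
n(B) = 30.00 mol
n/ν for X = 37.00/4 = 9.250
n/ν for B = 30.00/4 = 7.500
Smallest n/ν is B → limiting reagent.
n(D) = (2/4) × 30.00 = 15.00 mol
mass = 15.00 × 77.30 = 1160 g

1160 g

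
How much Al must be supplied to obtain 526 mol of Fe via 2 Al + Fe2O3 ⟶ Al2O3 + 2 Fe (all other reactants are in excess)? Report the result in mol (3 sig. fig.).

n(Fe) = 526.0 mol
n(Al) = (2/2) × 526.0 = 526.0 mol

526 mol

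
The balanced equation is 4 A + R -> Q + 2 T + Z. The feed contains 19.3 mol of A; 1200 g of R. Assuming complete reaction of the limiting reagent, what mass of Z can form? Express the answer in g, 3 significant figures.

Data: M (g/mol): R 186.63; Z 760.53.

n(A) = 19.30 mol
n(R) = 1200 / 186.63 = 6.430 mol
n/ν for A = 19.30/4 = 4.825
n/ν for R = 6.430/1 = 6.430
Smallest n/ν is A → limiting reagent.
n(Z) = (1/4) × 19.30 = 4.825 mol
mass = 4.825 × 760.53 = 3670 g

3670 g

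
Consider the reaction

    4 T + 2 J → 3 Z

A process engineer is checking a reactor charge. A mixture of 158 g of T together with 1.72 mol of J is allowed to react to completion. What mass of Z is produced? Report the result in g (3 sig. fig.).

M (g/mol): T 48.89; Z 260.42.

n(T) = 158.0 / 48.89 = 3.232 mol
n(J) = 1.720 mol
n/ν → T: 0.8080, J: 0.8600; T is limiting.
n(Z) = (3/4) × 3.232 = 2.424 mol
mass = 2.424 × 260.42 = 631.3 g

631 g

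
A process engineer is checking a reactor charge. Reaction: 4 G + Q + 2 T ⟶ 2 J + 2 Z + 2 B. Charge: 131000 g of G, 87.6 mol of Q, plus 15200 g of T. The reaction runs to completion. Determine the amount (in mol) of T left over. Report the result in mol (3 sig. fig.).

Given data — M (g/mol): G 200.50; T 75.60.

25.9 mol

n(G) = 131000 / 200.50 = 653.4 mol
n(Q) = 87.60 mol
n(T) = 15200 / 75.60 = 201.1 mol
n/ν → G: 163.4, Q: 87.60, T: 100.6; Q is limiting.
T consumed = (2/1) × 87.60 = 175.2 mol
T remaining = 201.1 − 175.2 = 25.90 mol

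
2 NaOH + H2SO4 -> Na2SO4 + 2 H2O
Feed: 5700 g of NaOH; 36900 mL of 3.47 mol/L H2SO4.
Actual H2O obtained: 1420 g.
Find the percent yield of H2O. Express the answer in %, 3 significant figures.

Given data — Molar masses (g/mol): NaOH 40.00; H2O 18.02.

n(NaOH) = 5700 / 40.00 = 142.5 mol
n(H2SO4) = 3.47 × 36900/1000 = 128.0 mol
n/ν → NaOH: 71.25, H2SO4: 128.0; NaOH is limiting.
theoretical n(H2O) = (2/2) × 142.5 = 142.5 mol → 2568 g
% yield = 1420 / 2568 × 100 = 55.30 %

55.3 %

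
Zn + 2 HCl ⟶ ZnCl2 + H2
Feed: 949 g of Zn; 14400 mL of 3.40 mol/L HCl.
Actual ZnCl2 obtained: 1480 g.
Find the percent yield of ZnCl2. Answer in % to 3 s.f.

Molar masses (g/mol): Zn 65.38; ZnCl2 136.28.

74.8 %

n(Zn) = 949.0 / 65.38 = 14.52 mol
n(HCl) = 3.40 × 14400/1000 = 48.96 mol
n/ν → Zn: 14.52, HCl: 24.48; Zn is limiting.
theoretical n(ZnCl2) = (1/1) × 14.52 = 14.52 mol → 1979 g
% yield = 1480 / 1979 × 100 = 74.79 %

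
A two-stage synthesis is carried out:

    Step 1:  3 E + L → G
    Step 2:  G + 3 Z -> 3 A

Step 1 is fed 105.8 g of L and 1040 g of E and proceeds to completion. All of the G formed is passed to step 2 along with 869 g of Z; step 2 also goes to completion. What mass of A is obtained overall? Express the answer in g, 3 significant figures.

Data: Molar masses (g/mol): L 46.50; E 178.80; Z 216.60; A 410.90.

Step 1:
n(L) = 105.8 / 46.50 = 2.275 mol
n(E) = 1040 / 178.80 = 5.817 mol
n/ν for L = 2.275/1 = 2.275
n/ν for E = 5.817/3 = 1.939
Smallest n/ν is E → limiting reagent.
n(G) produced = (1/3) × 5.817 = 1.939 mol
Step 2:
n(G) available = 1.939 mol
n(Z) = 869.0 / 216.60 = 4.012 mol
n/ν for G = 1.939/1 = 1.939
n/ν for Z = 4.012/3 = 1.337
Smallest n/ν is Z → limiting reagent.
n(A) = (3/3) × 4.012 = 4.012 mol
mass = 4.012 × 410.90 = 1649 g

1650 g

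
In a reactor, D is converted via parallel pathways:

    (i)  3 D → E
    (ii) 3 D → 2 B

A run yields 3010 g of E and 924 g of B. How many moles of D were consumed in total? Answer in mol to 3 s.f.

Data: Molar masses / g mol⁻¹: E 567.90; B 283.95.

n(E) = 3010 / 567.90 = 5.300 mol
n(B) = 924 / 283.95 = 3.254 mol
n(D) via (i) = (3/1)×5.300 = 15.90 mol
n(D) via (ii) = (3/2)×3.254 = 4.881 mol
total n(D) = 15.90 + 4.881 = 20.78 mol

20.8 mol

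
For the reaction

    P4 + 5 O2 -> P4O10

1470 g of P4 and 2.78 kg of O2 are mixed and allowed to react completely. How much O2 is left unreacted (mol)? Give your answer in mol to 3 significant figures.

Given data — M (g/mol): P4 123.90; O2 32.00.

27.6 mol

n(P4) = 1470 / 123.90 = 11.86 mol
n(O2) = 2.780×1000 / 32.00 = 86.88 mol
n/ν for P4 = 11.86/1 = 11.86
n/ν for O2 = 86.88/5 = 17.38
Smallest n/ν is P4 → limiting reagent.
O2 consumed = (5/1) × 11.86 = 59.30 mol
O2 remaining = 86.88 − 59.30 = 27.58 mol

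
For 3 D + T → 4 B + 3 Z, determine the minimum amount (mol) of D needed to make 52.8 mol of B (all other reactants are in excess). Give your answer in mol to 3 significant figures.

39.6 mol

n(B) = 52.80 mol
n(D) = (3/4) × 52.80 = 39.60 mol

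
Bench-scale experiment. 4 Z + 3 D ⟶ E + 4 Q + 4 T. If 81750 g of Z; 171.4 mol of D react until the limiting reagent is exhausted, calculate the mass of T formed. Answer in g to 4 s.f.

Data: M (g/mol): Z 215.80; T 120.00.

n(Z) = 81750 / 215.80 = 378.8 mol
n(D) = 171.4 mol
n/ν → Z: 94.70, D: 57.13; D is limiting.
n(T) = (4/3) × 171.4 = 228.5 mol
mass = 228.5 × 120.00 = 27420 g

27420 g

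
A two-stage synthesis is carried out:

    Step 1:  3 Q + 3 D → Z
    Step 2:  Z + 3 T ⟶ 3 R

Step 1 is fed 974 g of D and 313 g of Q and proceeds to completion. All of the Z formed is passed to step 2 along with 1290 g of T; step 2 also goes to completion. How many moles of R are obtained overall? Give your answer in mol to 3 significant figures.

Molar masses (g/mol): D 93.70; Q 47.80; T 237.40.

Step 1:
n(D) = 974.0 / 93.70 = 10.39 mol
n(Q) = 313.0 / 47.80 = 6.548 mol
n/ν for D = 10.39/3 = 3.463
n/ν for Q = 6.548/3 = 2.183
Smallest n/ν is Q → limiting reagent.
n(Z) produced = (1/3) × 6.548 = 2.183 mol
Step 2:
n(Z) available = 2.183 mol
n(T) = 1290 / 237.40 = 5.434 mol
n/ν for Z = 2.183/1 = 2.183
n/ν for T = 5.434/3 = 1.811
Smallest n/ν is T → limiting reagent.
n(R) = (3/3) × 5.434 = 5.434 mol

5.43 mol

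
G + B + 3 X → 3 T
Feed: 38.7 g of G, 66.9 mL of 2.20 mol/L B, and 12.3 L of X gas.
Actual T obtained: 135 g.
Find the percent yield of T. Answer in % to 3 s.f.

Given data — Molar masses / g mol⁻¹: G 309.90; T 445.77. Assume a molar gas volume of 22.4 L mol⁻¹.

80.8 %

n(G) = 38.70 / 309.90 = 0.1249 mol
n(B) = 2.20 × 66.90/1000 = 0.1472 mol
n(X) = 12.30 / 22.4 = 0.5491 mol
n/ν for G = 0.1249/1 = 0.1249
n/ν for B = 0.1472/1 = 0.1472
n/ν for X = 0.5491/3 = 0.1830
Smallest n/ν is G → limiting reagent.
theoretical n(T) = (3/1) × 0.1249 = 0.3747 mol → 167.0 g
% yield = 135 / 167.0 × 100 = 80.84 %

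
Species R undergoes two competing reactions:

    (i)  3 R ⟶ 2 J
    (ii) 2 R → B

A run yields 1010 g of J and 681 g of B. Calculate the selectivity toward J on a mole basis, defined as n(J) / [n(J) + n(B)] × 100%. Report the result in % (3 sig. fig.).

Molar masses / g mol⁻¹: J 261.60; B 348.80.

66.4 %

n(J) = 1010 / 261.60 = 3.861 mol
n(B) = 681 / 348.80 = 1.952 mol
selectivity = 3.861/(3.861+1.952) × 100 = 66.42 %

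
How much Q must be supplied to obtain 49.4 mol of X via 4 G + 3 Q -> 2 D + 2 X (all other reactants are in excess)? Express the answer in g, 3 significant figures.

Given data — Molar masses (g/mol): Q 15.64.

1160 g

n(X) = 49.40 mol
n(Q) = (3/2) × 49.40 = 74.10 mol
mass = 74.10 × 15.64 = 1159 g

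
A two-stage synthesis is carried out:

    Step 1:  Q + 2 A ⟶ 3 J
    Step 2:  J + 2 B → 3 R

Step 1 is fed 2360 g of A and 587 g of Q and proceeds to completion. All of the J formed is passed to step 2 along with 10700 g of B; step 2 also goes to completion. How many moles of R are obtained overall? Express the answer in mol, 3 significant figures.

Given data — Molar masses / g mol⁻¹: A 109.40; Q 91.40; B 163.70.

57.8 mol

Step 1:
n(A) = 2360 / 109.40 = 21.57 mol
n(Q) = 587.0 / 91.40 = 6.422 mol
n/ν → A: 10.79, Q: 6.422; Q is limiting.
n(J) produced = (3/1) × 6.422 = 19.27 mol
Step 2:
n(J) available = 19.27 mol
n(B) = 10700 / 163.70 = 65.36 mol
n/ν → J: 19.27, B: 32.68; J is limiting.
n(R) = (3/1) × 19.27 = 57.81 mol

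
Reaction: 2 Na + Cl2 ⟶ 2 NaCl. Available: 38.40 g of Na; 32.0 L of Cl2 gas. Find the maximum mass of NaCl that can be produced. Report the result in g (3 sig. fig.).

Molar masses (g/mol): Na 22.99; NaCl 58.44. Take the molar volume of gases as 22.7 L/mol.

n(Na) = 38.40 / 22.99 = 1.670 mol
n(Cl2) = 32.00 / 22.7 = 1.410 mol
n/ν for Na = 1.670/2 = 0.8350
n/ν for Cl2 = 1.410/1 = 1.410
Smallest n/ν is Na → limiting reagent.
n(NaCl) = (2/2) × 1.670 = 1.670 mol
mass = 1.670 × 58.44 = 97.59 g

97.6 g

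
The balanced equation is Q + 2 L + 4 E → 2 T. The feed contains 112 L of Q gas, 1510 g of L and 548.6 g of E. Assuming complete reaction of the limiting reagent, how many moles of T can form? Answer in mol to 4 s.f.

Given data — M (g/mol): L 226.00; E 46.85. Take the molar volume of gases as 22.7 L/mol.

5.855 mol

n(Q) = 112.0 / 22.7 = 4.934 mol
n(L) = 1510 / 226.00 = 6.681 mol
n(E) = 548.6 / 46.85 = 11.71 mol
n/ν for Q = 4.934/1 = 4.934
n/ν for L = 6.681/2 = 3.341
n/ν for E = 11.71/4 = 2.928
Smallest n/ν is E → limiting reagent.
n(T) = (2/4) × 11.71 = 5.855 mol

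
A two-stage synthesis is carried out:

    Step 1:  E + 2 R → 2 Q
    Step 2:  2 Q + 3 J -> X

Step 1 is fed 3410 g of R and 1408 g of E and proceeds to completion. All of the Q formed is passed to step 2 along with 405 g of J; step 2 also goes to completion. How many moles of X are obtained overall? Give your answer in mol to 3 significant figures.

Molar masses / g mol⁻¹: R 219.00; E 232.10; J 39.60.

Step 1:
n(R) = 3410 / 219.00 = 15.57 mol
n(E) = 1408 / 232.10 = 6.066 mol
n/ν → R: 7.785, E: 6.066; E is limiting.
n(Q) produced = (2/1) × 6.066 = 12.13 mol
Step 2:
n(Q) available = 12.13 mol
n(J) = 405.0 / 39.60 = 10.23 mol
n/ν → Q: 6.065, J: 3.410; J is limiting.
n(X) = (1/3) × 10.23 = 3.410 mol

3.41 mol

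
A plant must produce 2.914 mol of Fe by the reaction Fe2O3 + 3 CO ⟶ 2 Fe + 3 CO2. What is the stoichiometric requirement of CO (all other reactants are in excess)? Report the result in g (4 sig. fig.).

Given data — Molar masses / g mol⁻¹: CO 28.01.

122.4 g

n(Fe) = 2.914 mol
n(CO) = (3/2) × 2.914 = 4.371 mol
mass = 4.371 × 28.01 = 122.4 g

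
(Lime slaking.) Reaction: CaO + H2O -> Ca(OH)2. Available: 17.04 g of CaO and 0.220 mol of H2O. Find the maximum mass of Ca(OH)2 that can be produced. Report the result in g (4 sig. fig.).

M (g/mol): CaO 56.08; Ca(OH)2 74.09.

n(CaO) = 17.04 / 56.08 = 0.3039 mol
n(H2O) = 0.2200 mol
n/ν for CaO = 0.3039/1 = 0.3039
n/ν for H2O = 0.2200/1 = 0.2200
Smallest n/ν is H2O → limiting reagent.
n(Ca(OH)2) = (1/1) × 0.2200 = 0.2200 mol
mass = 0.2200 × 74.09 = 16.30 g

16.30 g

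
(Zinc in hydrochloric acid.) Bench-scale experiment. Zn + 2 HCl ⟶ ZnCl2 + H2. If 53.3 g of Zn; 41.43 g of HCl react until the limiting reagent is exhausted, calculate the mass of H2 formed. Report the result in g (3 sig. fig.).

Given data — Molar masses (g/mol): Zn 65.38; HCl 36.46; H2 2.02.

1.15 g

n(Zn) = 53.30 / 65.38 = 0.8152 mol
n(HCl) = 41.43 / 36.46 = 1.136 mol
n/ν for Zn = 0.8152/1 = 0.8152
n/ν for HCl = 1.136/2 = 0.5680
Smallest n/ν is HCl → limiting reagent.
n(H2) = (1/2) × 1.136 = 0.5680 mol
mass = 0.5680 × 2.02 = 1.147 g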